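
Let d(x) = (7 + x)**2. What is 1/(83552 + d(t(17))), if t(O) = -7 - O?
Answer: 1/83841 ≈ 1.1927e-5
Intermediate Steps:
1/(83552 + d(t(17))) = 1/(83552 + (7 + (-7 - 1*17))**2) = 1/(83552 + (7 + (-7 - 17))**2) = 1/(83552 + (7 - 24)**2) = 1/(83552 + (-17)**2) = 1/(83552 + 289) = 1/83841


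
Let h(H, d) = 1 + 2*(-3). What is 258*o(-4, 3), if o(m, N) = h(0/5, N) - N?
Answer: -2064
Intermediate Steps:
h(H, d) = -5 (h(H, d) = 1 - 6 = -5)
o(m, N) = -5 - N
258*o(-4, 3) = 258*(-5 - 1*3) = 258*(-5 - 3) = 258*(-8) = -2064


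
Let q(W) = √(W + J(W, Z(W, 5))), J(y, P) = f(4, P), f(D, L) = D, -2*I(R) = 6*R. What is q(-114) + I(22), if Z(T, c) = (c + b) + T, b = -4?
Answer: -66 + I*√110 ≈ -66.0 + 10.488*I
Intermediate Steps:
I(R) = -3*R
Z(T, c) = -4 + T + c (Z(T, c) = (c - 4) + T = (-4 + c) + T = -4 + T + c)
J(y, P) = 4
q(W) = √(4 + W) (q(W) = √(W + 4) = √(4 + W))
q(-114) + I(22) = √(4 - 114) - 3*22 = √(-110) - 66 = I*√110 - 66 = -66 + I*√110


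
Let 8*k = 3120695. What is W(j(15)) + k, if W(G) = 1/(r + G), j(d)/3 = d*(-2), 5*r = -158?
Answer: 237172815/608 ≈ 3.9009e+5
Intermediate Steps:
k = 3120695/8 (k = (⅛)*3120695 = 3120695/8 ≈ 3.9009e+5)
r = -158/5 (r = (⅕)*(-158) = -158/5 ≈ -31.600)
j(d) = -6*d (j(d) = 3*(d*(-2)) = 3*(-2*d) = -6*d)
W(G) = 1/(-158/5 + G)
W(j(15)) + k = 5/(-158 + 5*(-6*15)) + 3120695/8 = 5/(-158 + 5*(-90)) + 3120695/8 = 5/(-158 - 450) + 3120695/8 = 5/(-608) + 3120695/8 = 5*(-1/608) + 3120695/8 = -5/608 + 3120695/8 = 237172815/608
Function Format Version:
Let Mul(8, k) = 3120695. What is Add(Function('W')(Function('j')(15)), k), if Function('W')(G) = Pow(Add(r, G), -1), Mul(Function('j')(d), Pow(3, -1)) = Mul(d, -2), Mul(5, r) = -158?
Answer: Rational(237172815, 608) ≈ 3.9009e+5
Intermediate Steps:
k = Rational(3120695, 8) (k = Mul(Rational(1, 8), 3120695) = Rational(3120695, 8) ≈ 3.9009e+5)
r = Rational(-158, 5) (r = Mul(Rational(1, 5), -158) = Rational(-158, 5) ≈ -31.600)
Function('j')(d) = Mul(-6, d) (Function('j')(d) = Mul(3, Mul(d, -2)) = Mul(3, Mul(-2, d)) = Mul(-6, d))
Function('W')(G) = Pow(Add(Rational(-158, 5), G), -1)
Add(Function('W')(Function('j')(15)), k) = Add(Mul(5, Pow(Add(-158, Mul(5, Mul(-6, 15))), -1)), Rational(3120695, 8)) = Add(Mul(5, Pow(Add(-158, Mul(5, -90)), -1)), Rational(3120695, 8)) = Add(Mul(5, Pow(Add(-158, -450), -1)), Rational(3120695, 8)) = Add(Mul(5, Pow(-608, -1)), Rational(3120695, 8)) = Add(Mul(5, Rational(-1, 608)), Rational(3120695, 8)) = Add(Rational(-5, 608), Rational(3120695, 8)) = Rational(237172815, 608)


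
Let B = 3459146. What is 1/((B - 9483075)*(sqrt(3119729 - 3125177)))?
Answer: I*sqrt(1362)/16409182596 ≈ 2.2491e-9*I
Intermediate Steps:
1/((B - 9483075)*(sqrt(3119729 - 3125177))) = 1/((3459146 - 9483075)*(sqrt(3119729 - 3125177))) = 1/((-6023929)*(sqrt(-5448))) = -(-I*sqrt(1362)/2724)/6023929 = -(-1)*I*sqrt(1362)/16409182596 = I*sqrt(1362)/16409182596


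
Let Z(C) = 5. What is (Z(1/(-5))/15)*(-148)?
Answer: -148/3 ≈ -49.333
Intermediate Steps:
(Z(1/(-5))/15)*(-148) = (5/15)*(-148) = (5*(1/15))*(-148) = (1/3)*(-148) = -148/3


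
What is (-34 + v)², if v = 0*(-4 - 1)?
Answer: 1156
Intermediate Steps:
v = 0 (v = 0*(-5) = 0)
(-34 + v)² = (-34 + 0)² = (-34)² = 1156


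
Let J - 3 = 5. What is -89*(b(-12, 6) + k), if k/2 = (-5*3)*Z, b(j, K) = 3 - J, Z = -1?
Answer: -2225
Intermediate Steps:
J = 8 (J = 3 + 5 = 8)
b(j, K) = -5 (b(j, K) = 3 - 1*8 = 3 - 8 = -5)
k = 30 (k = 2*(-5*3*(-1)) = 2*(-15*(-1)) = 2*15 = 30)
-89*(b(-12, 6) + k) = -89*(-5 + 30) = -89*25 = -2225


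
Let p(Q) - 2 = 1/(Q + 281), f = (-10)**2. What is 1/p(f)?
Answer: 381/763 ≈ 0.49934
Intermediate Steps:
f = 100
p(Q) = 2 + 1/(281 + Q) (p(Q) = 2 + 1/(Q + 281) = 2 + 1/(281 + Q))
1/p(f) = 1/((563 + 2*100)/(281 + 100)) = 1/((563 + 200)/381) = 1/((1/381)*763) = 1/(763/381) = 381/763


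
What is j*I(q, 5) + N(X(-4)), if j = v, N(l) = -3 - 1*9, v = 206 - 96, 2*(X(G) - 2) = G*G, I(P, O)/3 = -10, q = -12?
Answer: -3312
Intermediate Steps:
I(P, O) = -30 (I(P, O) = 3*(-10) = -30)
X(G) = 2 + G²/2 (X(G) = 2 + (G*G)/2 = 2 + G²/2)
v = 110
N(l) = -12 (N(l) = -3 - 9 = -12)
j = 110
j*I(q, 5) + N(X(-4)) = 110*(-30) - 12 = -3300 - 12 = -3312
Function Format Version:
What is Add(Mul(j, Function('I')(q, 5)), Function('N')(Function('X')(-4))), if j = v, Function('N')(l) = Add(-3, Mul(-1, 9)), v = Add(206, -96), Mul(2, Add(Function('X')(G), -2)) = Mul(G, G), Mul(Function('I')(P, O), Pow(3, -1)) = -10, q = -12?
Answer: -3312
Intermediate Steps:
Function('I')(P, O) = -30 (Function('I')(P, O) = Mul(3, -10) = -30)
Function('X')(G) = Add(2, Mul(Rational(1, 2), Pow(G, 2))) (Function('X')(G) = Add(2, Mul(Rational(1, 2), Mul(G, G))) = Add(2, Mul(Rational(1, 2), Pow(G, 2))))
v = 110
Function('N')(l) = -12 (Function('N')(l) = Add(-3, -9) = -12)
j = 110
Add(Mul(j, Function('I')(q, 5)), Function('N')(Function('X')(-4))) = Add(Mul(110, -30), -12) = Add(-3300, -12) = -3312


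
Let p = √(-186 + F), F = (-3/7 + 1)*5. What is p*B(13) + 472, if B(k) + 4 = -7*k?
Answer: 472 - 95*I*√8974/7 ≈ 472.0 - 1285.6*I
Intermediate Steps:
F = 20/7 (F = (-3*⅐ + 1)*5 = (-3/7 + 1)*5 = (4/7)*5 = 20/7 ≈ 2.8571)
p = I*√8974/7 (p = √(-186 + 20/7) = √(-1282/7) = I*√8974/7 ≈ 13.533*I)
B(k) = -4 - 7*k
p*B(13) + 472 = (I*√8974/7)*(-4 - 7*13) + 472 = (I*√8974/7)*(-4 - 91) + 472 = (I*√8974/7)*(-95) + 472 = -95*I*√8974/7 + 472 = 472 - 95*I*√8974/7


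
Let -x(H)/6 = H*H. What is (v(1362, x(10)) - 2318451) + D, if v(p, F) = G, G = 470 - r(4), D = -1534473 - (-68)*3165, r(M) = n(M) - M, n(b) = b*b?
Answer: -3637246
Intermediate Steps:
n(b) = b²
r(M) = M² - M
D = -1319253 (D = -1534473 - 1*(-215220) = -1534473 + 215220 = -1319253)
x(H) = -6*H² (x(H) = -6*H*H = -6*H²)
G = 458 (G = 470 - 4*(-1 + 4) = 470 - 4*3 = 470 - 1*12 = 470 - 12 = 458)
v(p, F) = 458
(v(1362, x(10)) - 2318451) + D = (458 - 2318451) - 1319253 = -2317993 - 1319253 = -3637246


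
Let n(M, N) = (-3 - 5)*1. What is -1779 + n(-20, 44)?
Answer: -1787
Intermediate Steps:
n(M, N) = -8 (n(M, N) = -8*1 = -8)
-1779 + n(-20, 44) = -1779 - 8 = -1787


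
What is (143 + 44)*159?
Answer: 29733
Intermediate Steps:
(143 + 44)*159 = 187*159 = 29733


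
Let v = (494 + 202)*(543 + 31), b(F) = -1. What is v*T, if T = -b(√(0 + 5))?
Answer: 399504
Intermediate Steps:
T = 1 (T = -1*(-1) = 1)
v = 399504 (v = 696*574 = 399504)
v*T = 399504*1 = 399504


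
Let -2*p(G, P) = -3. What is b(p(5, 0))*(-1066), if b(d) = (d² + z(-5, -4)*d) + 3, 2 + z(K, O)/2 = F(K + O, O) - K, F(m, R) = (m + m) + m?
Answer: 142311/2 ≈ 71156.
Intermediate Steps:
p(G, P) = 3/2 (p(G, P) = -½*(-3) = 3/2)
F(m, R) = 3*m (F(m, R) = 2*m + m = 3*m)
z(K, O) = -4 + 4*K + 6*O (z(K, O) = -4 + 2*(3*(K + O) - K) = -4 + 2*((3*K + 3*O) - K) = -4 + 2*(2*K + 3*O) = -4 + (4*K + 6*O) = -4 + 4*K + 6*O)
b(d) = 3 + d² - 48*d (b(d) = (d² + (-4 + 4*(-5) + 6*(-4))*d) + 3 = (d² + (-4 - 20 - 24)*d) + 3 = (d² - 48*d) + 3 = 3 + d² - 48*d)
b(p(5, 0))*(-1066) = (3 + (3/2)² - 48*3/2)*(-1066) = (3 + 9/4 - 72)*(-1066) = -267/4*(-1066) = 142311/2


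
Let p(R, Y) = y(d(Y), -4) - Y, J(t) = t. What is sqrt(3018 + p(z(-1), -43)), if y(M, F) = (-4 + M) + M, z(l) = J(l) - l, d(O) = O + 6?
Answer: sqrt(2983) ≈ 54.617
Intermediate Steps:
d(O) = 6 + O
z(l) = 0 (z(l) = l - l = 0)
y(M, F) = -4 + 2*M
p(R, Y) = 8 + Y (p(R, Y) = (-4 + 2*(6 + Y)) - Y = (-4 + (12 + 2*Y)) - Y = (8 + 2*Y) - Y = 8 + Y)
sqrt(3018 + p(z(-1), -43)) = sqrt(3018 + (8 - 43)) = sqrt(3018 - 35) = sqrt(2983)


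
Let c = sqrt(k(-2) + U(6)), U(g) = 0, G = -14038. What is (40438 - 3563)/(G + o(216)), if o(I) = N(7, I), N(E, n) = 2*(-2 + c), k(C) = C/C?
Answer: -7375/2808 ≈ -2.6264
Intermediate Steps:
k(C) = 1
c = 1 (c = sqrt(1 + 0) = sqrt(1) = 1)
N(E, n) = -2 (N(E, n) = 2*(-2 + 1) = 2*(-1) = -2)
o(I) = -2
(40438 - 3563)/(G + o(216)) = (40438 - 3563)/(-14038 - 2) = 36875/(-14040) = 36875*(-1/14040) = -7375/2808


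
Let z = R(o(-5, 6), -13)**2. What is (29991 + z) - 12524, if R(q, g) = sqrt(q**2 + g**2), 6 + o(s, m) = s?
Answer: 17757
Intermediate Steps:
o(s, m) = -6 + s
R(q, g) = sqrt(g**2 + q**2)
z = 290 (z = (sqrt((-13)**2 + (-6 - 5)**2))**2 = (sqrt(169 + (-11)**2))**2 = (sqrt(169 + 121))**2 = (sqrt(290))**2 = 290)
(29991 + z) - 12524 = (29991 + 290) - 12524 = 30281 - 12524 = 17757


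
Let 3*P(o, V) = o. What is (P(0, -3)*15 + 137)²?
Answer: 18769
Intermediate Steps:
P(o, V) = o/3
(P(0, -3)*15 + 137)² = (((⅓)*0)*15 + 137)² = (0*15 + 137)² = (0 + 137)² = 137² = 18769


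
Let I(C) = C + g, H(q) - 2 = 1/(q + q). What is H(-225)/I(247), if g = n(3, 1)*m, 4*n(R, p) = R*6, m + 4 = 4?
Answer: 899/111150 ≈ 0.0080882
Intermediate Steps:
m = 0 (m = -4 + 4 = 0)
H(q) = 2 + 1/(2*q) (H(q) = 2 + 1/(q + q) = 2 + 1/(2*q))
n(R, p) = 3*R/2 (n(R, p) = (R*6)/4 = (6*R)/4 = 3*R/2)
g = 0 (g = ((3/2)*3)*0 = (9/2)*0 = 0)
I(C) = C (I(C) = C + 0 = C)
H(-225)/I(247) = (2 + (1/2)/(-225))/247 = (2 + (1/2)*(-1/225))*(1/247) = (2 - 1/450)*(1/247) = (899/450)*(1/247) = 899/111150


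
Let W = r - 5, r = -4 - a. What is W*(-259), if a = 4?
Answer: 3367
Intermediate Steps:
r = -8 (r = -4 - 1*4 = -4 - 4 = -8)
W = -13 (W = -8 - 5 = -13)
W*(-259) = -13*(-259) = 3367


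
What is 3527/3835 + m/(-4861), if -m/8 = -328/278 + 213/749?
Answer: 1782096489197/1940830494785 ≈ 0.91821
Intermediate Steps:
m = 745832/104111 (m = -8*(-328/278 + 213/749) = -8*(-328*1/278 + 213*(1/749)) = -8*(-164/139 + 213/749) = -8*(-93229/104111) = 745832/104111 ≈ 7.1638)
3527/3835 + m/(-4861) = 3527/3835 + (745832/104111)/(-4861) = 3527*(1/3835) + (745832/104111)*(-1/4861) = 3527/3835 - 745832/506083571 = 1782096489197/1940830494785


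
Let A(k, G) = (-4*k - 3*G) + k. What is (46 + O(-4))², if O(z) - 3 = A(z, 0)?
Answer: 3721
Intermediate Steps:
A(k, G) = -3*G - 3*k
O(z) = 3 - 3*z (O(z) = 3 + (-3*0 - 3*z) = 3 + (0 - 3*z) = 3 - 3*z)
(46 + O(-4))² = (46 + (3 - 3*(-4)))² = (46 + (3 + 12))² = (46 + 15)² = 61² = 3721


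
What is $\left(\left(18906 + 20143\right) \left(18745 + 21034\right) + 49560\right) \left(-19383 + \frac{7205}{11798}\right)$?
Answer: $- \frac{355216669626867599}{11798} \approx -3.0108 \cdot 10^{13}$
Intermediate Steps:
$\left(\left(18906 + 20143\right) \left(18745 + 21034\right) + 49560\right) \left(-19383 + \frac{7205}{11798}\right) = \left(39049 \cdot 39779 + 49560\right) \left(-19383 + 7205 \cdot \frac{1}{11798}\right) = \left(1553330171 + 49560\right) \left(-19383 + \frac{7205}{11798}\right) = 1553379731 \left(- \frac{228673429}{11798}\right) = - \frac{355216669626867599}{11798}$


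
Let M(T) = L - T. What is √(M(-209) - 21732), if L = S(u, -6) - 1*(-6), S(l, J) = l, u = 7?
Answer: 3*I*√2390 ≈ 146.66*I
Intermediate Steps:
L = 13 (L = 7 - 1*(-6) = 7 + 6 = 13)
M(T) = 13 - T
√(M(-209) - 21732) = √((13 - 1*(-209)) - 21732) = √((13 + 209) - 21732) = √(222 - 21732) = √(-21510) = 3*I*√2390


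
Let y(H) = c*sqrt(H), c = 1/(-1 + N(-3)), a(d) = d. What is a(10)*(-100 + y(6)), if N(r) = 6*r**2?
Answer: -1000 + 10*sqrt(6)/53 ≈ -999.54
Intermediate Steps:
c = 1/53 (c = 1/(-1 + 6*(-3)**2) = 1/(-1 + 6*9) = 1/(-1 + 54) = 1/53 ≈ 0.018868)
y(H) = sqrt(H)/53
a(10)*(-100 + y(6)) = 10*(-100 + sqrt(6)/53) = -1000 + 10*sqrt(6)/53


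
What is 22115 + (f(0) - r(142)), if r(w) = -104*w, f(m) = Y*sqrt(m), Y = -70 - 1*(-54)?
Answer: 36883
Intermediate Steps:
Y = -16 (Y = -70 + 54 = -16)
f(m) = -16*sqrt(m)
r(w) = -104*w (r(w) = -52*2*w = -104*w)
22115 + (f(0) - r(142)) = 22115 + (-16*sqrt(0) - (-104)*142) = 22115 + (-16*0 - 1*(-14768)) = 22115 + (0 + 14768) = 22115 + 14768 = 36883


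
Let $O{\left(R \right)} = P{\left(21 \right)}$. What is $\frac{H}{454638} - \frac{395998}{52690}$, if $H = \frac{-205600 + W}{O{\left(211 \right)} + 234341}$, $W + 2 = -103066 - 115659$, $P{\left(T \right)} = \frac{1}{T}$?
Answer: $- \frac{147664250927343253}{19647637761427940} \approx -7.5156$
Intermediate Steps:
$O{\left(R \right)} = \frac{1}{21}$
$W = -218727$ ($W = -2 - 218725 = -218727$)
$H = - \frac{8910867}{4921162}$ ($H = \frac{-205600 - 218727}{\frac{1}{21} + 234341} = - \frac{424327}{\frac{4921162}{21}} = \left(-424327\right) \frac{21}{4921162} = - \frac{8910867}{4921162} \approx -1.8107$)
$\frac{H}{454638} - \frac{395998}{52690} = - \frac{8910867}{4921162 \cdot 454638} - \frac{395998}{52690} = \left(- \frac{8910867}{4921162}\right) \frac{1}{454638} - \frac{197999}{26345} = - \frac{2970289}{745782416452} - \frac{197999}{26345} = - \frac{147664250927343253}{19647637761427940}$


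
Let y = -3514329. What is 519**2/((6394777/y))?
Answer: -946623173769/6394777 ≈ -1.4803e+5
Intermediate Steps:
519**2/((6394777/y)) = 519**2/((6394777/(-3514329))) = 269361/((6394777*(-1/3514329))) = 269361/(-6394777/3514329) = 269361*(-3514329/6394777) = -946623173769/6394777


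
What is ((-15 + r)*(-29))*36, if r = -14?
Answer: 30276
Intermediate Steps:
((-15 + r)*(-29))*36 = ((-15 - 14)*(-29))*36 = -29*(-29)*36 = 841*36 = 30276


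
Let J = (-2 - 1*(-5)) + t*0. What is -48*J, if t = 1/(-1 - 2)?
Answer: -144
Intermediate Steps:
t = -⅓ (t = 1/(-3) = -⅓ ≈ -0.33333)
J = 3 (J = (-2 - 1*(-5)) - ⅓*0 = (-2 + 5) + 0 = 3 + 0 = 3)
-48*J = -48*3 = -144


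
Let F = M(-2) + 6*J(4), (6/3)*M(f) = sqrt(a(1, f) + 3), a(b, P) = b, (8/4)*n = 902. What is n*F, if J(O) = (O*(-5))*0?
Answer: 451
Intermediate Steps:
n = 451 (n = (1/2)*902 = 451)
M(f) = 1 (M(f) = sqrt(1 + 3)/2 = sqrt(4)/2 = (1/2)*2 = 1)
J(O) = 0 (J(O) = -5*O*0 = 0)
F = 1 (F = 1 + 6*0 = 1 + 0 = 1)
n*F = 451*1 = 451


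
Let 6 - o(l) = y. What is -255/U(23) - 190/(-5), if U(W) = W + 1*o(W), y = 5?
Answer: 219/8 ≈ 27.375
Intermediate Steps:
o(l) = 1 (o(l) = 6 - 1*5 = 6 - 5 = 1)
U(W) = 1 + W (U(W) = W + 1*1 = W + 1 = 1 + W)
-255/U(23) - 190/(-5) = -255/(1 + 23) - 190/(-5) = -255/24 - 190*(-1/5) = -255*1/24 + 38 = -85/8 + 38 = 219/8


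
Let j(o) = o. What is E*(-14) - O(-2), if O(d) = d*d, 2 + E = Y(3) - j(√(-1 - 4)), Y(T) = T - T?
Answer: 24 + 14*I*√5 ≈ 24.0 + 31.305*I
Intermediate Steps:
Y(T) = 0
E = -2 - I*√5 (E = -2 + (0 - √(-1 - 4)) = -2 + (0 - √(-5)) = -2 + (0 - I*√5) = -2 - I*√5 ≈ -2.0 - 2.2361*I)
O(d) = d²
E*(-14) - O(-2) = (-2 - I*√5)*(-14) - 1*(-2)² = (28 + 14*I*√5) - 1*4 = (28 + 14*I*√5) - 4 = 24 + 14*I*√5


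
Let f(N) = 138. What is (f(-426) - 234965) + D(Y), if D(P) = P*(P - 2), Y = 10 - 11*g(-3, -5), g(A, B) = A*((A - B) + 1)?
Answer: -223164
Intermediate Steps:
g(A, B) = A*(1 + A - B)
Y = 109 (Y = 10 - (-33)*(1 - 3 - 1*(-5)) = 10 - (-33)*(1 - 3 + 5) = 10 - (-33)*3 = 10 - 11*(-9) = 10 + 99 = 109)
D(P) = P*(-2 + P)
(f(-426) - 234965) + D(Y) = (138 - 234965) + 109*(-2 + 109) = -234827 + 109*107 = -234827 + 11663 = -223164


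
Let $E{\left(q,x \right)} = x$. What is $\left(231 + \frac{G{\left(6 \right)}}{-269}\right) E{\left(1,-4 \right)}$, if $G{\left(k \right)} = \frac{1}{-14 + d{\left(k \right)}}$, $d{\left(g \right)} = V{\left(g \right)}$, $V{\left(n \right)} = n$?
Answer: $- \frac{497113}{538} \approx -924.0$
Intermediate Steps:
$d{\left(g \right)} = g$
$G{\left(k \right)} = \frac{1}{-14 + k}$
$\left(231 + \frac{G{\left(6 \right)}}{-269}\right) E{\left(1,-4 \right)} = \left(231 + \frac{1}{\left(-14 + 6\right) \left(-269\right)}\right) \left(-4\right) = \left(231 + \frac{1}{-8} \left(- \frac{1}{269}\right)\right) \left(-4\right) = \left(231 - - \frac{1}{2152}\right) \left(-4\right) = \left(231 + \frac{1}{2152}\right) \left(-4\right) = \frac{497113}{2152} \left(-4\right) = - \frac{497113}{538}$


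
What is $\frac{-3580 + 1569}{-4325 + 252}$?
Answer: $\frac{2011}{4073} \approx 0.49374$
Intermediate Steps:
$\frac{-3580 + 1569}{-4325 + 252} = - \frac{2011}{-4073} = \left(-2011\right) \left(- \frac{1}{4073}\right) = \frac{2011}{4073}$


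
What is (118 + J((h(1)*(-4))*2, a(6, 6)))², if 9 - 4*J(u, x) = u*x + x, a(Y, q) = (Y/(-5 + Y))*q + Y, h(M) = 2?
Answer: 1234321/16 ≈ 77145.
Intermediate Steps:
a(Y, q) = Y + Y*q/(-5 + Y) (a(Y, q) = (Y/(-5 + Y))*q + Y = Y*q/(-5 + Y) + Y = Y + Y*q/(-5 + Y))
J(u, x) = 9/4 - x/4 - u*x/4 (J(u, x) = 9/4 - (u*x + x)/4 = 9/4 - (x + u*x)/4 = 9/4 + (-x/4 - u*x/4) = 9/4 - x/4 - u*x/4)
(118 + J((h(1)*(-4))*2, a(6, 6)))² = (118 + (9/4 - 3*(-5 + 6 + 6)/(2*(-5 + 6)) - (2*(-4))*2*6*(-5 + 6 + 6)/(-5 + 6)/4))² = (118 + (9/4 - 3*7/(2*1) - (-8*2)*6*7/1/4))² = (118 + (9/4 - 3*7/2 - ¼*(-16)*6*1*7))² = (118 + (9/4 - ¼*42 - ¼*(-16)*42))² = (118 + (9/4 - 21/2 + 168))² = (118 + 639/4)² = (1111/4)² = 1234321/16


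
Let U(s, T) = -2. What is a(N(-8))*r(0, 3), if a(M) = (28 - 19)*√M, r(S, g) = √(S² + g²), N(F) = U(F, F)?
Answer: 27*I*√2 ≈ 38.184*I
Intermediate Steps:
N(F) = -2
a(M) = 9*√M
a(N(-8))*r(0, 3) = (9*√(-2))*√(0² + 3²) = (9*(I*√2))*√(0 + 9) = (9*I*√2)*√9 = (9*I*√2)*3 = 27*I*√2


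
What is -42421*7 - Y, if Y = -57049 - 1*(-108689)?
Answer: -348587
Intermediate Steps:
Y = 51640 (Y = -57049 + 108689 = 51640)
-42421*7 - Y = -42421*7 - 1*51640 = -296947 - 51640 = -348587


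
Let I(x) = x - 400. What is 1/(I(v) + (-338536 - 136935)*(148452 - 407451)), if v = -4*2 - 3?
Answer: 1/123146513118 ≈ 8.1204e-12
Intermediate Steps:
v = -11 (v = -8 - 3 = -11)
I(x) = -400 + x
1/(I(v) + (-338536 - 136935)*(148452 - 407451)) = 1/((-400 - 11) + (-338536 - 136935)*(148452 - 407451)) = 1/(-411 - 475471*(-258999)) = 1/(-411 + 123146513529) = 1/123146513118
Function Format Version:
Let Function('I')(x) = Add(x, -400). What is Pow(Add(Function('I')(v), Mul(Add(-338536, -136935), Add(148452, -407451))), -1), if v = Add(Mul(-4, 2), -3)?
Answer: Rational(1, 123146513118) ≈ 8.1204e-12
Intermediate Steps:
v = -11 (v = Add(-8, -3) = -11)
Function('I')(x) = Add(-400, x)
Pow(Add(Function('I')(v), Mul(Add(-338536, -136935), Add(148452, -407451))), -1) = Pow(Add(Add(-400, -11), Mul(Add(-338536, -136935), Add(148452, -407451))), -1) = Pow(Add(-411, Mul(-475471, -258999)), -1) = Pow(Add(-411, 123146513529), -1) = Pow(123146513118, -1) = Rational(1, 123146513118)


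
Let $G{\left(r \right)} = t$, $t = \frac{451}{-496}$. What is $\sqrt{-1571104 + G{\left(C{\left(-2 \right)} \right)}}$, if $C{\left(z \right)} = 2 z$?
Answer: $\frac{i \sqrt{24157309085}}{124} \approx 1253.4 i$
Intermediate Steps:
$t = - \frac{451}{496}$ ($t = 451 \left(- \frac{1}{496}\right) = - \frac{451}{496} \approx -0.90927$)
$G{\left(r \right)} = - \frac{451}{496}$
$\sqrt{-1571104 + G{\left(C{\left(-2 \right)} \right)}} = \sqrt{-1571104 - \frac{451}{496}} = \sqrt{- \frac{779268035}{496}} = \frac{i \sqrt{24157309085}}{124}$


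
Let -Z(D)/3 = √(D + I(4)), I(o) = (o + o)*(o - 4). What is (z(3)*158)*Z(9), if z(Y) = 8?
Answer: -11376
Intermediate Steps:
I(o) = 2*o*(-4 + o) (I(o) = (2*o)*(-4 + o) = 2*o*(-4 + o))
Z(D) = -3*√D (Z(D) = -3*√(D + 2*4*(-4 + 4)) = -3*√(D + 2*4*0) = -3*√(D + 0) = -3*√D)
(z(3)*158)*Z(9) = (8*158)*(-3*√9) = 1264*(-3*3) = 1264*(-9) = -11376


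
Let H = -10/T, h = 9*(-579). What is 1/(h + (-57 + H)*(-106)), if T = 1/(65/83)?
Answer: 83/137873 ≈ 0.00060200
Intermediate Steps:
h = -5211
T = 83/65 (T = 1/(65*(1/83)) = 1/(65/83) = 83/65 ≈ 1.2769)
H = -650/83 (H = -10/83/65 = -10*65/83 = -650/83 ≈ -7.8313)
1/(h + (-57 + H)*(-106)) = 1/(-5211 + (-57 - 650/83)*(-106)) = 1/(-5211 - 5381/83*(-106)) = 1/(-5211 + 570386/83) = 1/(137873/83) = 83/137873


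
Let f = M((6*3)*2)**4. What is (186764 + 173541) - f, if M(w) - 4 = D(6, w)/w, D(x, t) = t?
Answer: 359680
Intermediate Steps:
M(w) = 5 (M(w) = 4 + w/w = 4 + 1 = 5)
f = 625 (f = 5**4 = 625)
(186764 + 173541) - f = (186764 + 173541) - 1*625 = 360305 - 625 = 359680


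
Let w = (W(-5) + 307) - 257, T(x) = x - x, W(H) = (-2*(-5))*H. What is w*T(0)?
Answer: 0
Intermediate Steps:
W(H) = 10*H
T(x) = 0
w = 0 (w = (10*(-5) + 307) - 257 = (-50 + 307) - 257 = 257 - 257 = 0)
w*T(0) = 0*0 = 0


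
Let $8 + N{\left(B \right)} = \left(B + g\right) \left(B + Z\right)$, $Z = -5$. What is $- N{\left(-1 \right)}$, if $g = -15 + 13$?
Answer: $-10$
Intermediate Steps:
$g = -2$
$N{\left(B \right)} = -8 + \left(-5 + B\right) \left(-2 + B\right)$ ($N{\left(B \right)} = -8 + \left(B - 2\right) \left(B - 5\right) = -8 + \left(-2 + B\right) \left(-5 + B\right) = -8 + \left(-5 + B\right) \left(-2 + B\right)$)
$- N{\left(-1 \right)} = - (2 + \left(-1\right)^{2} - -7) = - (2 + 1 + 7) = \left(-1\right) 10 = -10$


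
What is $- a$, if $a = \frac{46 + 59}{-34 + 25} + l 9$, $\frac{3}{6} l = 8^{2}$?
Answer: $- \frac{3421}{3} \approx -1140.3$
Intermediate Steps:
$l = 128$ ($l = 2 \cdot 8^{2} = 2 \cdot 64 = 128$)
$a = \frac{3421}{3}$ ($a = \frac{46 + 59}{-34 + 25} + 128 \cdot 9 = \frac{105}{-9} + 1152 = 105 \left(- \frac{1}{9}\right) + 1152 = - \frac{35}{3} + 1152 = \frac{3421}{3} \approx 1140.3$)
$- a = \left(-1\right) \frac{3421}{3} = - \frac{3421}{3}$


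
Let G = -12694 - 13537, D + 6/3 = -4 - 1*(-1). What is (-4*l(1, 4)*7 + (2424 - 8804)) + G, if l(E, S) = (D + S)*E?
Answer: -32583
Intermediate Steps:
D = -5 (D = -2 + (-4 - 1*(-1)) = -2 + (-4 + 1) = -2 - 3 = -5)
l(E, S) = E*(-5 + S) (l(E, S) = (-5 + S)*E = E*(-5 + S))
G = -26231
(-4*l(1, 4)*7 + (2424 - 8804)) + G = (-4*(-5 + 4)*7 + (2424 - 8804)) - 26231 = (-4*(-1)*7 - 6380) - 26231 = (4*7 - 6380) - 26231 = (28 - 6380) - 26231 = -6352 - 26231 = -32583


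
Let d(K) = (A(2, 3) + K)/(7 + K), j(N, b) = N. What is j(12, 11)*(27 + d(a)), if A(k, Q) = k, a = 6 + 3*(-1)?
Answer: 330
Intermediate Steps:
a = 3 (a = 6 - 3 = 3)
d(K) = (2 + K)/(7 + K)
j(12, 11)*(27 + d(a)) = 12*(27 + (2 + 3)/(7 + 3)) = 12*(27 + 5/10) = 12*(27 + (1/10)*5) = 12*(27 + 1/2) = 12*(55/2) = 330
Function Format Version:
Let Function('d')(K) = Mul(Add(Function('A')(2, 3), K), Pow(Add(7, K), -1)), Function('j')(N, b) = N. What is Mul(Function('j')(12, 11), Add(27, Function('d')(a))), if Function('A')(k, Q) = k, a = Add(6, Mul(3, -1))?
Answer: 330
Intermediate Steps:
a = 3 (a = Add(6, -3) = 3)
Function('d')(K) = Mul(Pow(Add(7, K), -1), Add(2, K)) (Function('d')(K) = Mul(Add(2, K), Pow(Add(7, K), -1)) = Mul(Pow(Add(7, K), -1), Add(2, K)))
Mul(Function('j')(12, 11), Add(27, Function('d')(a))) = Mul(12, Add(27, Mul(Pow(Add(7, 3), -1), Add(2, 3)))) = Mul(12, Add(27, Mul(Pow(10, -1), 5))) = Mul(12, Add(27, Mul(Rational(1, 10), 5))) = Mul(12, Add(27, Rational(1, 2))) = Mul(12, Rational(55, 2)) = 330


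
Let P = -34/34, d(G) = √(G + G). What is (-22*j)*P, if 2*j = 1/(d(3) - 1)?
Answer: 11/5 + 11*√6/5 ≈ 7.5889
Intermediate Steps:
d(G) = √2*√G (d(G) = √(2*G) = √2*√G)
P = -1 (P = -34*1/34 = -1)
j = 1/(2*(-1 + √6)) (j = 1/(2*(√2*√3 - 1)) = 1/(2*(√6 - 1)) = 1/(2*(-1 + √6)) ≈ 0.34495)
(-22*j)*P = -22*(⅒ + √6/10)*(-1) = (-11/5 - 11*√6/5)*(-1) = 11/5 + 11*√6/5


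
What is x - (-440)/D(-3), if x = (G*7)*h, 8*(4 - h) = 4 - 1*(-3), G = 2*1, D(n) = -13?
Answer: 515/52 ≈ 9.9038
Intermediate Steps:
G = 2
h = 25/8 (h = 4 - (4 - 1*(-3))/8 = 4 - (4 + 3)/8 = 4 - 1/8*7 = 4 - 7/8 = 25/8 ≈ 3.1250)
x = 175/4 (x = (2*7)*(25/8) = 14*(25/8) = 175/4 ≈ 43.750)
x - (-440)/D(-3) = 175/4 - (-440)/(-13) = 175/4 - (-440)*(-1)/13 = 175/4 - 1*440/13 = 175/4 - 440/13 = 515/52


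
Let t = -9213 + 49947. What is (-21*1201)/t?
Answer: -8407/13578 ≈ -0.61916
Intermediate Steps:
t = 40734
(-21*1201)/t = -21*1201/40734 = -25221*1/40734 = -8407/13578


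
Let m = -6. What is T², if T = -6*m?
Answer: 1296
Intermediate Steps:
T = 36 (T = -6*(-6) = 36)
T² = 36² = 1296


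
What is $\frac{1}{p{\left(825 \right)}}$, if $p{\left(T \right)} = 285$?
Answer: $\frac{1}{285} \approx 0.0035088$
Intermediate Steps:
$\frac{1}{p{\left(825 \right)}} = \frac{1}{285}$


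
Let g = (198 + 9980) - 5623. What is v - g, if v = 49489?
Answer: 44934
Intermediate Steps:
g = 4555 (g = 10178 - 5623 = 4555)
v - g = 49489 - 1*4555 = 49489 - 4555 = 44934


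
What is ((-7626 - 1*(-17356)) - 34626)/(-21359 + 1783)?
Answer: 3112/2447 ≈ 1.2718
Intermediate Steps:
((-7626 - 1*(-17356)) - 34626)/(-21359 + 1783) = ((-7626 + 17356) - 34626)/(-19576) = (9730 - 34626)*(-1/19576) = -24896*(-1/19576) = 3112/2447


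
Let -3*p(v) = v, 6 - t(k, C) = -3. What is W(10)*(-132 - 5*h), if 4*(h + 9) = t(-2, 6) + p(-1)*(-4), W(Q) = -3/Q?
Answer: 1159/40 ≈ 28.975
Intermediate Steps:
t(k, C) = 9 (t(k, C) = 6 - 1*(-3) = 6 + 3 = 9)
p(v) = -v/3
h = -85/12 (h = -9 + (9 - 1/3*(-1)*(-4))/4 = -9 + (9 + (1/3)*(-4))/4 = -9 + (9 - 4/3)/4 = -9 + (1/4)*(23/3) = -9 + 23/12 = -85/12 ≈ -7.0833)
W(10)*(-132 - 5*h) = (-3/10)*(-132 - 5*(-85/12)) = (-3*1/10)*(-132 + 425/12) = -3/10*(-1159/12) = 1159/40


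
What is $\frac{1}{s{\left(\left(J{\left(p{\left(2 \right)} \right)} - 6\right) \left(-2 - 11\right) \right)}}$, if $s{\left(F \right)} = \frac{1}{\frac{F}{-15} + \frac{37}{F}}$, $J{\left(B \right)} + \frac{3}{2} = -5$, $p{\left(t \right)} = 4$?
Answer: $- \frac{20681}{1950} \approx -10.606$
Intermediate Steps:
$J{\left(B \right)} = - \frac{13}{2}$ ($J{\left(B \right)} = - \frac{3}{2} - 5 = - \frac{13}{2}$)
$s{\left(F \right)} = \frac{1}{\frac{37}{F} - \frac{F}{15}}$ ($s{\left(F \right)} = \frac{1}{F \left(- \frac{1}{15}\right) + \frac{37}{F}} = \frac{1}{- \frac{F}{15} + \frac{37}{F}} = \frac{1}{\frac{37}{F} - \frac{F}{15}}$)
$\frac{1}{s{\left(\left(J{\left(p{\left(2 \right)} \right)} - 6\right) \left(-2 - 11\right) \right)}} = \frac{1}{\left(-15\right) \left(- \frac{13}{2} - 6\right) \left(-2 - 11\right) \frac{1}{-555 + \left(\left(- \frac{13}{2} - 6\right) \left(-2 - 11\right)\right)^{2}}} = \frac{1}{\left(-15\right) \left(\left(- \frac{25}{2}\right) \left(-13\right)\right) \frac{1}{-555 + \left(\left(- \frac{25}{2}\right) \left(-13\right)\right)^{2}}} = \frac{1}{\left(-15\right) \frac{325}{2} \frac{1}{-555 + \left(\frac{325}{2}\right)^{2}}} = \frac{1}{\left(-15\right) \frac{325}{2} \frac{1}{-555 + \frac{105625}{4}}} = \frac{1}{\left(-15\right) \frac{325}{2} \frac{1}{\frac{103405}{4}}} = \frac{1}{\left(-15\right) \frac{325}{2} \cdot \frac{4}{103405}} = \frac{1}{- \frac{1950}{20681}} = - \frac{20681}{1950}$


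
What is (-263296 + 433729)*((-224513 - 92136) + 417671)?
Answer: 17217482526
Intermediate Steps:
(-263296 + 433729)*((-224513 - 92136) + 417671) = 170433*(-316649 + 417671) = 170433*101022 = 17217482526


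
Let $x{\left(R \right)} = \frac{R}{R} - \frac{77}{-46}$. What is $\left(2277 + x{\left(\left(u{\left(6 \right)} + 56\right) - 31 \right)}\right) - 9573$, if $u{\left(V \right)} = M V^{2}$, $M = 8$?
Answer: $- \frac{335493}{46} \approx -7293.3$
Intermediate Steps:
$u{\left(V \right)} = 8 V^{2}$
$x{\left(R \right)} = \frac{123}{46}$ ($x{\left(R \right)} = 1 - - \frac{77}{46} = 1 + \frac{77}{46} = \frac{123}{46}$)
$\left(2277 + x{\left(\left(u{\left(6 \right)} + 56\right) - 31 \right)}\right) - 9573 = \left(2277 + \frac{123}{46}\right) - 9573 = \frac{104865}{46} - 9573 = - \frac{335493}{46}$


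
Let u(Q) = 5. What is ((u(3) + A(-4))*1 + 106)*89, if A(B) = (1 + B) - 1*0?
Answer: 9612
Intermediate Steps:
A(B) = 1 + B (A(B) = (1 + B) + 0 = 1 + B)
((u(3) + A(-4))*1 + 106)*89 = ((5 + (1 - 4))*1 + 106)*89 = ((5 - 3)*1 + 106)*89 = (2*1 + 106)*89 = (2 + 106)*89 = 108*89 = 9612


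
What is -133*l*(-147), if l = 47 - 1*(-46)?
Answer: 1818243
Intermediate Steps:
l = 93 (l = 47 + 46 = 93)
-133*l*(-147) = -133*93*(-147) = -12369*(-147) = 1818243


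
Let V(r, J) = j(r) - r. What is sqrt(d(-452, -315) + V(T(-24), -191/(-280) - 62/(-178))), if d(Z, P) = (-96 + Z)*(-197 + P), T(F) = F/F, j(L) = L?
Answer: 32*sqrt(274) ≈ 529.69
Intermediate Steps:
T(F) = 1
d(Z, P) = (-197 + P)*(-96 + Z)
V(r, J) = 0 (V(r, J) = r - r = 0)
sqrt(d(-452, -315) + V(T(-24), -191/(-280) - 62/(-178))) = sqrt((18912 - 197*(-452) - 96*(-315) - 315*(-452)) + 0) = sqrt((18912 + 89044 + 30240 + 142380) + 0) = sqrt(280576 + 0) = sqrt(280576) = 32*sqrt(274)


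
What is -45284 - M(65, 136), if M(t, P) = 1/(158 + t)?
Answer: -10098333/223 ≈ -45284.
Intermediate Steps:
-45284 - M(65, 136) = -45284 - 1/(158 + 65) = -45284 - 1/223 = -10098333/223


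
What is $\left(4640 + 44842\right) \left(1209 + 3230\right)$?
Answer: $219650598$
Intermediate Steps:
$\left(4640 + 44842\right) \left(1209 + 3230\right) = 49482 \cdot 4439 = 219650598$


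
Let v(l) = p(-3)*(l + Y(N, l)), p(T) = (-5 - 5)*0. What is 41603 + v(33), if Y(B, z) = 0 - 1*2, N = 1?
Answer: 41603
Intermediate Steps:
Y(B, z) = -2 (Y(B, z) = 0 - 2 = -2)
p(T) = 0 (p(T) = -10*0 = 0)
v(l) = 0 (v(l) = 0*(l - 2) = 0*(-2 + l) = 0)
41603 + v(33) = 41603 + 0 = 41603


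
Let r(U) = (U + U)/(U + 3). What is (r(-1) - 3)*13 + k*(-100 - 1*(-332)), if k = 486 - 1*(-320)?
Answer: 186940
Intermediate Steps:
k = 806 (k = 486 + 320 = 806)
r(U) = 2*U/(3 + U) (r(U) = (2*U)/(3 + U) = 2*U/(3 + U))
(r(-1) - 3)*13 + k*(-100 - 1*(-332)) = (2*(-1)/(3 - 1) - 3)*13 + 806*(-100 - 1*(-332)) = (2*(-1)/2 - 3)*13 + 806*(-100 + 332) = (2*(-1)*(½) - 3)*13 + 806*232 = (-1 - 3)*13 + 186992 = -4*13 + 186992 = -52 + 186992 = 186940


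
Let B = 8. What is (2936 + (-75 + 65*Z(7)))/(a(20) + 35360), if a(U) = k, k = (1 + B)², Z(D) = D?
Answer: 3316/35441 ≈ 0.093564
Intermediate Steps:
k = 81 (k = (1 + 8)² = 9² = 81)
a(U) = 81
(2936 + (-75 + 65*Z(7)))/(a(20) + 35360) = (2936 + (-75 + 65*7))/(81 + 35360) = (2936 + (-75 + 455))/35441 = (2936 + 380)*(1/35441) = 3316*(1/35441) = 3316/35441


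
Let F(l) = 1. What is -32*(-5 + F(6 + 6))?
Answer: 128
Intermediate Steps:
-32*(-5 + F(6 + 6)) = -32*(-5 + 1) = -32*(-4) = 128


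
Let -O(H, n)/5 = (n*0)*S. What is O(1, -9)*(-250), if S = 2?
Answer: 0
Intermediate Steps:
O(H, n) = 0 (O(H, n) = -5*n*0*2 = -0*2 = -5*0 = 0)
O(1, -9)*(-250) = 0*(-250) = 0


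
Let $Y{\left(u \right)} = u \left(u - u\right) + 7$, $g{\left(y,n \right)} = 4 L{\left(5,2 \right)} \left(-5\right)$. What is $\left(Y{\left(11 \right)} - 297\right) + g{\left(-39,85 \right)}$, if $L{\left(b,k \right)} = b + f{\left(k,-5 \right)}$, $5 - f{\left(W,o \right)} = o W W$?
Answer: $-890$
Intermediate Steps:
$f{\left(W,o \right)} = 5 - o W^{2}$ ($f{\left(W,o \right)} = 5 - o W W = 5 - W o W = 5 - o W^{2}$)
$L{\left(b,k \right)} = 5 + b + 5 k^{2}$ ($L{\left(b,k \right)} = b + \left(5 - - 5 k^{2}\right) = b + \left(5 + 5 k^{2}\right) = 5 + b + 5 k^{2}$)
$g{\left(y,n \right)} = -600$ ($g{\left(y,n \right)} = 4 \left(5 + 5 + 5 \cdot 2^{2}\right) \left(-5\right) = 4 \left(5 + 5 + 5 \cdot 4\right) \left(-5\right) = 4 \left(5 + 5 + 20\right) \left(-5\right) = 4 \cdot 30 \left(-5\right) = 120 \left(-5\right) = -600$)
$Y{\left(u \right)} = 7$ ($Y{\left(u \right)} = u 0 + 7 = 0 + 7 = 7$)
$\left(Y{\left(11 \right)} - 297\right) + g{\left(-39,85 \right)} = \left(7 - 297\right) - 600 = -290 - 600 = -890$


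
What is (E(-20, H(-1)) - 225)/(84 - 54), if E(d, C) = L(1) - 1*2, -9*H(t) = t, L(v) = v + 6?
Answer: -22/3 ≈ -7.3333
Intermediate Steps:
L(v) = 6 + v
H(t) = -t/9
E(d, C) = 5 (E(d, C) = (6 + 1) - 1*2 = 7 - 2 = 5)
(E(-20, H(-1)) - 225)/(84 - 54) = (5 - 225)/(84 - 54) = -220/30 = -220*1/30 = -22/3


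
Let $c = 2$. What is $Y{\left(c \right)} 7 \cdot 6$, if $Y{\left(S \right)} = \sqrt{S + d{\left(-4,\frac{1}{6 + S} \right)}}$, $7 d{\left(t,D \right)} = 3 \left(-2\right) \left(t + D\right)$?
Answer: $3 \sqrt{1043} \approx 96.886$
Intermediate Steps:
$d{\left(t,D \right)} = - \frac{6 D}{7} - \frac{6 t}{7}$ ($d{\left(t,D \right)} = \frac{3 \left(-2\right) \left(t + D\right)}{7} = \frac{\left(-6\right) \left(D + t\right)}{7} = \frac{- 6 D - 6 t}{7} = - \frac{6 D}{7} - \frac{6 t}{7}$)
$Y{\left(S \right)} = \sqrt{\frac{24}{7} + S - \frac{6}{7 \left(6 + S\right)}}$ ($Y{\left(S \right)} = \sqrt{S - \left(- \frac{24}{7} + \frac{6}{7 \left(6 + S\right)}\right)} = \sqrt{S + \left(- \frac{6}{7 \left(6 + S\right)} + \frac{24}{7}\right)} = \sqrt{S + \left(\frac{24}{7} - \frac{6}{7 \left(6 + S\right)}\right)} = \sqrt{\frac{24}{7} + S - \frac{6}{7 \left(6 + S\right)}}$)
$Y{\left(c \right)} 7 \cdot 6 = \frac{\sqrt{168 - \frac{42}{6 + 2} + 49 \cdot 2}}{7} \cdot 7 \cdot 6 = \frac{\sqrt{168 - \frac{42}{8} + 98}}{7} \cdot 42 = \frac{\sqrt{168 - \frac{21}{4} + 98}}{7} \cdot 42 = \frac{\sqrt{\frac{1043}{4}}}{7} \cdot 42 = \frac{\frac{1}{2} \sqrt{1043}}{7} \cdot 42 = \frac{\sqrt{1043}}{14} \cdot 42 = 3 \sqrt{1043}$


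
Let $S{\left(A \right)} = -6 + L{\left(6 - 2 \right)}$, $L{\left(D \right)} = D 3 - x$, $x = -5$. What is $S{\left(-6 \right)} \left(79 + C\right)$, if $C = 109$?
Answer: $2068$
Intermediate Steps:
$L{\left(D \right)} = 5 + 3 D$ ($L{\left(D \right)} = D 3 - -5 = 3 D + 5 = 5 + 3 D$)
$S{\left(A \right)} = 11$ ($S{\left(A \right)} = -6 + \left(5 + 3 \left(6 - 2\right)\right) = -6 + \left(5 + 3 \cdot 4\right) = -6 + \left(5 + 12\right) = -6 + 17 = 11$)
$S{\left(-6 \right)} \left(79 + C\right) = 11 \left(79 + 109\right) = 11 \cdot 188 = 2068$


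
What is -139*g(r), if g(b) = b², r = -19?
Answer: -50179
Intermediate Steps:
-139*g(r) = -139*(-19)² = -139*361 = -50179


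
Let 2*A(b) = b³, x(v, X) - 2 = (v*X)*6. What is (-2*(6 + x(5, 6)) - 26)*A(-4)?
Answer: 12864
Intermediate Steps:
x(v, X) = 2 + 6*X*v (x(v, X) = 2 + (v*X)*6 = 2 + (X*v)*6 = 2 + 6*X*v)
A(b) = b³/2
(-2*(6 + x(5, 6)) - 26)*A(-4) = (-2*(6 + (2 + 6*6*5)) - 26)*((½)*(-4)³) = (-2*(6 + (2 + 180)) - 26)*((½)*(-64)) = (-2*(6 + 182) - 26)*(-32) = (-2*188 - 26)*(-32) = (-376 - 26)*(-32) = -402*(-32) = 12864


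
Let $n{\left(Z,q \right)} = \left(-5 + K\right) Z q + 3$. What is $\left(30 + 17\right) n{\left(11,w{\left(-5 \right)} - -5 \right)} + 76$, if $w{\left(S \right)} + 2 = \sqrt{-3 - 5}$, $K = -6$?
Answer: $-16844 - 11374 i \sqrt{2} \approx -16844.0 - 16085.0 i$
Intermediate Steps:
$w{\left(S \right)} = -2 + 2 i \sqrt{2}$ ($w{\left(S \right)} = -2 + \sqrt{-3 - 5} = -2 + \sqrt{-8} = -2 + 2 i \sqrt{2}$)
$n{\left(Z,q \right)} = 3 - 11 Z q$ ($n{\left(Z,q \right)} = \left(-5 - 6\right) Z q + 3 = - 11 Z q + 3 = 3 - 11 Z q$)
$\left(30 + 17\right) n{\left(11,w{\left(-5 \right)} - -5 \right)} + 76 = \left(30 + 17\right) \left(3 - 121 \left(\left(-2 + 2 i \sqrt{2}\right) - -5\right)\right) + 76 = 47 \left(3 - 121 \left(\left(-2 + 2 i \sqrt{2}\right) + 5\right)\right) + 76 = 47 \left(3 - 121 \left(3 + 2 i \sqrt{2}\right)\right) + 76 = 47 \left(3 - \left(363 + 242 i \sqrt{2}\right)\right) + 76 = 47 \left(-360 - 242 i \sqrt{2}\right) + 76 = \left(-16920 - 11374 i \sqrt{2}\right) + 76 = -16844 - 11374 i \sqrt{2}$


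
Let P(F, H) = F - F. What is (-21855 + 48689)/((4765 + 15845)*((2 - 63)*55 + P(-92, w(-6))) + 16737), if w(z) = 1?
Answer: -26834/69129813 ≈ -0.00038817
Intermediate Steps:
P(F, H) = 0
(-21855 + 48689)/((4765 + 15845)*((2 - 63)*55 + P(-92, w(-6))) + 16737) = (-21855 + 48689)/((4765 + 15845)*((2 - 63)*55 + 0) + 16737) = 26834/(20610*(-61*55 + 0) + 16737) = 26834/(20610*(-3355 + 0) + 16737) = 26834/(20610*(-3355) + 16737) = 26834/(-69146550 + 16737) = 26834/(-69129813) = 26834*(-1/69129813) = -26834/69129813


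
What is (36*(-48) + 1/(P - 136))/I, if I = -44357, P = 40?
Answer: 165889/4258272 ≈ 0.038957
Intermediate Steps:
(36*(-48) + 1/(P - 136))/I = (36*(-48) + 1/(40 - 136))/(-44357) = (-1728 + 1/(-96))*(-1/44357) = (-1728 - 1/96)*(-1/44357) = -165889/96*(-1/44357) = 165889/4258272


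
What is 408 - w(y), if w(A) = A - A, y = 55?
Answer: 408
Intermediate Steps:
w(A) = 0
408 - w(y) = 408 - 1*0 = 408 + 0 = 408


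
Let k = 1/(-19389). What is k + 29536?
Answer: 572673503/19389 ≈ 29536.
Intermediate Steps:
k = -1/19389 ≈ -5.1576e-5
k + 29536 = -1/19389 + 29536 = 572673503/19389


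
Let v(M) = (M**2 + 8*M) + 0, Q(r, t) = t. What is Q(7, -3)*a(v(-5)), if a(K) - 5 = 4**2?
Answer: -63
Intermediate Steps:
v(M) = M**2 + 8*M
a(K) = 21 (a(K) = 5 + 4**2 = 5 + 16 = 21)
Q(7, -3)*a(v(-5)) = -3*21 = -63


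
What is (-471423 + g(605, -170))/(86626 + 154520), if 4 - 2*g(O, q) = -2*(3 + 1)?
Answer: -157139/80382 ≈ -1.9549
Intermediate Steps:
g(O, q) = 6 (g(O, q) = 2 - (-1)*(3 + 1) = 2 - (-1)*4 = 2 - ½*(-8) = 2 + 4 = 6)
(-471423 + g(605, -170))/(86626 + 154520) = (-471423 + 6)/(86626 + 154520) = -471417/241146 = -471417*1/241146 = -157139/80382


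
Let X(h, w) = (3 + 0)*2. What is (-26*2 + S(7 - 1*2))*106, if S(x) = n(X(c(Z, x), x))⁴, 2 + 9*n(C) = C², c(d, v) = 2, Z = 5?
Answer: 105487384/6561 ≈ 16078.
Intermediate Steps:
X(h, w) = 6 (X(h, w) = 3*2 = 6)
n(C) = -2/9 + C²/9
S(x) = 1336336/6561 (S(x) = (-2/9 + (⅑)*6²)⁴ = (-2/9 + (⅑)*36)⁴ = (-2/9 + 4)⁴ = (34/9)⁴ = 1336336/6561)
(-26*2 + S(7 - 1*2))*106 = (-26*2 + 1336336/6561)*106 = (-52 + 1336336/6561)*106 = (995164/6561)*106 = 105487384/6561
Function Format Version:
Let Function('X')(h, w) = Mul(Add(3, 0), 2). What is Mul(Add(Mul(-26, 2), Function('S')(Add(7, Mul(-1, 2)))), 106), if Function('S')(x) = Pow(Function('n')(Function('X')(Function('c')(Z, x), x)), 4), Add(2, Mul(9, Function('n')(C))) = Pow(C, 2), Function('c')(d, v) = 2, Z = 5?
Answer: Rational(105487384, 6561) ≈ 16078.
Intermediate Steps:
Function('X')(h, w) = 6 (Function('X')(h, w) = Mul(3, 2) = 6)
Function('n')(C) = Add(Rational(-2, 9), Mul(Rational(1, 9), Pow(C, 2)))
Function('S')(x) = Rational(1336336, 6561) (Function('S')(x) = Pow(Add(Rational(-2, 9), Mul(Rational(1, 9), Pow(6, 2))), 4) = Pow(Add(Rational(-2, 9), Mul(Rational(1, 9), 36)), 4) = Pow(Add(Rational(-2, 9), 4), 4) = Pow(Rational(34, 9), 4) = Rational(1336336, 6561))
Mul(Add(Mul(-26, 2), Function('S')(Add(7, Mul(-1, 2)))), 106) = Mul(Add(Mul(-26, 2), Rational(1336336, 6561)), 106) = Mul(Add(-52, Rational(1336336, 6561)), 106) = Mul(Rational(995164, 6561), 106) = Rational(105487384, 6561)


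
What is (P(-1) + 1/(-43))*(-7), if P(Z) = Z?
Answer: 308/43 ≈ 7.1628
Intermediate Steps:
(P(-1) + 1/(-43))*(-7) = (-1 + 1/(-43))*(-7) = (-1 - 1/43)*(-7) = -44/43*(-7) = 308/43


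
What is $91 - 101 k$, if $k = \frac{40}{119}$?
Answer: $\frac{6789}{119} \approx 57.05$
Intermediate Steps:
$k = \frac{40}{119}$ ($k = 40 \cdot \frac{1}{119} = \frac{40}{119} \approx 0.33613$)
$91 - 101 k = 91 - \frac{4040}{119} = \frac{6789}{119}$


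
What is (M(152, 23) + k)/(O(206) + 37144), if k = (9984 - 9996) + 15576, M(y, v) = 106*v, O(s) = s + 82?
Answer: 9001/18716 ≈ 0.48093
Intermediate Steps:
O(s) = 82 + s
k = 15564 (k = -12 + 15576 = 15564)
(M(152, 23) + k)/(O(206) + 37144) = (106*23 + 15564)/((82 + 206) + 37144) = (2438 + 15564)/(288 + 37144) = 18002/37432 = 18002*(1/37432) = 9001/18716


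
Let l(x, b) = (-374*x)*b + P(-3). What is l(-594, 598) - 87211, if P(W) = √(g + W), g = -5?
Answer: 132762077 + 2*I*√2 ≈ 1.3276e+8 + 2.8284*I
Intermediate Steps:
P(W) = √(-5 + W)
l(x, b) = -374*b*x + 2*I*√2 (l(x, b) = (-374*x)*b + √(-5 - 3) = -374*b*x + √(-8) = -374*b*x + 2*I*√2)
l(-594, 598) - 87211 = (-374*598*(-594) + 2*I*√2) - 87211 = (132849288 + 2*I*√2) - 87211 = 132762077 + 2*I*√2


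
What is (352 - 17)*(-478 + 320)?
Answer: -52930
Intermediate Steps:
(352 - 17)*(-478 + 320) = 335*(-158) = -52930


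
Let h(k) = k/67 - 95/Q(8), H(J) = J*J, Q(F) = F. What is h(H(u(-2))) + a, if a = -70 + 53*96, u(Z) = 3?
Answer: 2683355/536 ≈ 5006.3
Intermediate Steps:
H(J) = J²
h(k) = -95/8 + k/67 (h(k) = k/67 - 95/8 = -95/8 + k/67)
a = 5018 (a = -70 + 5088 = 5018)
h(H(u(-2))) + a = (-95/8 + (1/67)*3²) + 5018 = (-95/8 + (1/67)*9) + 5018 = (-95/8 + 9/67) + 5018 = -6293/536 + 5018 = 2683355/536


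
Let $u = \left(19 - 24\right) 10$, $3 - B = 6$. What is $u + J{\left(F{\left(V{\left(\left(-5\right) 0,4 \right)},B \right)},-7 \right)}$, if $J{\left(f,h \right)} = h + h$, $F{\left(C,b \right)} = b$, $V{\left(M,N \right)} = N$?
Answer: $-64$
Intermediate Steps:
$B = -3$ ($B = 3 - 6 = -3$)
$J{\left(f,h \right)} = 2 h$
$u = -50$ ($u = \left(-5\right) 10 = -50$)
$u + J{\left(F{\left(V{\left(\left(-5\right) 0,4 \right)},B \right)},-7 \right)} = -50 + 2 \left(-7\right) = -50 - 14 = -64$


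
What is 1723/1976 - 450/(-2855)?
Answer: 1161673/1128296 ≈ 1.0296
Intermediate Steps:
1723/1976 - 450/(-2855) = 1723*(1/1976) - 450*(-1/2855) = 1723/1976 + 90/571 = 1161673/1128296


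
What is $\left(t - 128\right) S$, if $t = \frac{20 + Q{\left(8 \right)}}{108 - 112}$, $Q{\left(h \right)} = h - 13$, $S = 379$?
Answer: $- \frac{199733}{4} \approx -49933.0$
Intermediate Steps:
$Q{\left(h \right)} = -13 + h$
$t = - \frac{15}{4}$ ($t = \frac{20 + \left(-13 + 8\right)}{108 - 112} = \frac{20 - 5}{-4} = 15 \left(- \frac{1}{4}\right) = - \frac{15}{4} \approx -3.75$)
$\left(t - 128\right) S = \left(- \frac{15}{4} - 128\right) 379 = \left(- \frac{527}{4}\right) 379 = - \frac{199733}{4}$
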